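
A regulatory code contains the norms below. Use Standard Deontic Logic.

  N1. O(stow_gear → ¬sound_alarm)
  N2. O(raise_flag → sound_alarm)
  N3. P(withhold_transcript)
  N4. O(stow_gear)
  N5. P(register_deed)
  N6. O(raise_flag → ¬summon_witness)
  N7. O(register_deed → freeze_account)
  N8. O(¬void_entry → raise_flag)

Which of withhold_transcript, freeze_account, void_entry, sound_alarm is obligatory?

Premise 4 states O(stow_gear) outright.
From O(stow_gear) and premise 1, O(stow_gear → ¬sound_alarm), we obtain O(¬sound_alarm).
Premise 2 is O(raise_flag → sound_alarm); contrapositively O(¬sound_alarm → ¬raise_flag). Since O(¬sound_alarm) holds, K gives O(¬raise_flag).
Premise 8 is O(¬void_entry → raise_flag); contrapositively O(¬raise_flag → void_entry). Since O(¬raise_flag) holds, K gives O(void_entry).
So O(void_entry) holds — void_entry is obligatory. None of the other listed options is made obligatory by any chain of premises.

void_entry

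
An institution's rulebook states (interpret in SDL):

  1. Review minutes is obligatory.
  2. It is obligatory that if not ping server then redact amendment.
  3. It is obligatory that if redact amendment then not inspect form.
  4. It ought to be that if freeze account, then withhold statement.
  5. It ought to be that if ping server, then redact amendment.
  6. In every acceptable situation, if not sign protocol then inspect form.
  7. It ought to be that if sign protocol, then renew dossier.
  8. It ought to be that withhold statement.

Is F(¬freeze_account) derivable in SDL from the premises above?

No

Premise 4 is O(freeze_account → withhold_statement); even if O(withhold_statement) held, inferring O(freeze_account) would be affirming the consequent — invalid.
No other premise forces O(freeze_account). An ideal world satisfying every premise can still have ¬freeze_account true, so F(¬freeze_account) is not derivable.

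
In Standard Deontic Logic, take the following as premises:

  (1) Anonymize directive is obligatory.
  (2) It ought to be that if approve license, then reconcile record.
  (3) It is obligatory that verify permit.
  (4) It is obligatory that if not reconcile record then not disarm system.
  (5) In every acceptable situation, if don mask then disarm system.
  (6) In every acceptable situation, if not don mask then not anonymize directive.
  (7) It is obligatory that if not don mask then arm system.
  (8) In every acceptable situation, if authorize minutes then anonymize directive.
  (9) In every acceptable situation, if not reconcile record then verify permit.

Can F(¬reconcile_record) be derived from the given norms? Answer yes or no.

Yes

Premise 1 states O(anonymize_directive) outright.
Premise 6, O(¬don_mask → ¬anonymize_directive), contraposes to O(anonymize_directive → don_mask); with O(anonymize_directive) we get O(don_mask).
From O(don_mask) and premise 5, O(don_mask → disarm_system), we obtain O(disarm_system).
The contrapositive of premise 4 (O(¬reconcile_record → ¬disarm_system)) is O(disarm_system → reconcile_record), and O(disarm_system) is already established, so O(reconcile_record).
Premises 2, 3, 7, 8, 9 do not contribute to this derivation.
So O(reconcile_record) holds, i.e. F(¬reconcile_record). The claim follows.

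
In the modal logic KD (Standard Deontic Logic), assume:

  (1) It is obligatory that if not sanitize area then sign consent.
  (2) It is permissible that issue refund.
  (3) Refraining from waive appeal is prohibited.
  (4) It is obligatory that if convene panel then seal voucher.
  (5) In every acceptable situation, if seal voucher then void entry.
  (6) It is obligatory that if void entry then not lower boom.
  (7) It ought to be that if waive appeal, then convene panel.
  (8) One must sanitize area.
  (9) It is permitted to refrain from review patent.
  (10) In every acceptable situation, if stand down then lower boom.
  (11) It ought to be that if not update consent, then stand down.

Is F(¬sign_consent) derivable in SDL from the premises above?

No

Premise 1 is O(¬sanitize_area → sign_consent), but O(¬sanitize_area) is not derivable from the premises, so it does not yield O(sign_consent).
No other premise forces O(sign_consent). An ideal world satisfying every premise can still have ¬sign_consent true, so F(¬sign_consent) is not derivable.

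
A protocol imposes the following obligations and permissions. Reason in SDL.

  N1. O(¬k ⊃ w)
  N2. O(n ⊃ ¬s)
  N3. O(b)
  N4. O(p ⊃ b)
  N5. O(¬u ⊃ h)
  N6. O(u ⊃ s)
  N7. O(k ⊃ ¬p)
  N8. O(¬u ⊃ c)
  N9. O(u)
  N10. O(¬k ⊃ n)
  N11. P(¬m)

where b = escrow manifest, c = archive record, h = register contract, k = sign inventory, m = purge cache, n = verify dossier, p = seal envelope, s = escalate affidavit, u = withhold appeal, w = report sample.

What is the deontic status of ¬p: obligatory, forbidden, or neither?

Obligatory

From premise 9 we have O(u).
Premise 6 is O(u ⊃ s); since O(u), deontic closure gives O(s).
Premise 2 is O(n ⊃ ¬s); contrapositively O(s ⊃ ¬n). Since O(s) holds, K gives O(¬n).
Premise 10 is O(¬k ⊃ n); contrapositively O(¬n ⊃ k). Since O(¬n) holds, K gives O(k).
From O(k) and premise 7, O(k ⊃ ¬p), we obtain O(¬p).
Premises 1, 3, 4, 5, 8, 11 do not contribute to this derivation.
Hence ¬p is obligatory.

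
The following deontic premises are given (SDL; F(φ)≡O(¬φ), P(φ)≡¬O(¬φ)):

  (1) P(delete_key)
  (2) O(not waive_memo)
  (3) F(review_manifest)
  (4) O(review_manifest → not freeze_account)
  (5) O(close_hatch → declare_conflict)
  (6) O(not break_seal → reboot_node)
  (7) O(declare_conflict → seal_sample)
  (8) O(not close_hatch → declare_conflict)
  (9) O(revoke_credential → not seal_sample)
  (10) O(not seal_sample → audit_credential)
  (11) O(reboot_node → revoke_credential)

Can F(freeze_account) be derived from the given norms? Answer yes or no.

No

Premise 4 is O(review_manifest → not freeze_account), but O(review_manifest) is not derivable from the premises, so it does not yield O(not freeze_account).
No other premise forces O(not freeze_account). An ideal world satisfying every premise can still have freeze_account true, so F(freeze_account) is not derivable.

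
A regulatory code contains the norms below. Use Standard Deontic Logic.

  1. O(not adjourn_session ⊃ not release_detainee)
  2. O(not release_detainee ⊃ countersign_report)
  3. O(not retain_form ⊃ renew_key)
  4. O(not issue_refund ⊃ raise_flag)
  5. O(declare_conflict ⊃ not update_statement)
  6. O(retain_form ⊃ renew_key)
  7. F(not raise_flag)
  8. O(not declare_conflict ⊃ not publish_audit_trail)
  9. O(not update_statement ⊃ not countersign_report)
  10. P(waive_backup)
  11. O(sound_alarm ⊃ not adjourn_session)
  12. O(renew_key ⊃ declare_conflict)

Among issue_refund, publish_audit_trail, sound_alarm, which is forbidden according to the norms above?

sound_alarm

By case analysis on not retain_form: premise 3 gives O(not retain_form ⊃ renew_key) and premise 6 gives O(retain_form ⊃ renew_key), so O(renew_key) either way.
With premise 12, O(renew_key ⊃ declare_conflict), the K-axiom yields O(declare_conflict).
With premise 5, O(declare_conflict ⊃ not update_statement), the K-axiom yields O(not update_statement).
Applying K to premise 9 (O(not update_statement ⊃ not countersign_report)) and O(not update_statement) yields O(not countersign_report).
The contrapositive of premise 2 (O(not release_detainee ⊃ countersign_report)) is O(not countersign_report ⊃ release_detainee), and O(not countersign_report) is already established, so O(release_detainee).
The contrapositive of premise 1 (O(not adjourn_session ⊃ not release_detainee)) is O(release_detainee ⊃ adjourn_session), and O(release_detainee) is already established, so O(adjourn_session).
Premise 11, O(sound_alarm ⊃ not adjourn_session), contraposes to O(adjourn_session ⊃ not sound_alarm); with O(adjourn_session) we get O(not sound_alarm).
So O(not sound_alarm) holds, i.e. sound_alarm is forbidden. None of the other listed options is forbidden under the premises.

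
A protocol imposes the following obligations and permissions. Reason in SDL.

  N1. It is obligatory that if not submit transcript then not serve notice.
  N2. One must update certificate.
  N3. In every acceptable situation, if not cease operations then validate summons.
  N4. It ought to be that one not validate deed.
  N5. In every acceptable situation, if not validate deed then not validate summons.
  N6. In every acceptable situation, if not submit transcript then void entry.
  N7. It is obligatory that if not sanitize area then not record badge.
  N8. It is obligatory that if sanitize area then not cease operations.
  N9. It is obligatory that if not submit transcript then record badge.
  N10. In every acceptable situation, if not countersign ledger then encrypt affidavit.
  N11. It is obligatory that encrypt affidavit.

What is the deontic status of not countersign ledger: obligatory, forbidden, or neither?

Neither

Premise 10 is O(¬countersign_ledger → encrypt_affidavit); even if O(encrypt_affidavit) held, inferring O(¬countersign_ledger) would be affirming the consequent — invalid.
No premise or chain of K-axiom applications forces O(¬countersign_ledger), and none forces O(countersign_ledger). So ¬countersign_ledger is neither obligatory nor forbidden under these norms.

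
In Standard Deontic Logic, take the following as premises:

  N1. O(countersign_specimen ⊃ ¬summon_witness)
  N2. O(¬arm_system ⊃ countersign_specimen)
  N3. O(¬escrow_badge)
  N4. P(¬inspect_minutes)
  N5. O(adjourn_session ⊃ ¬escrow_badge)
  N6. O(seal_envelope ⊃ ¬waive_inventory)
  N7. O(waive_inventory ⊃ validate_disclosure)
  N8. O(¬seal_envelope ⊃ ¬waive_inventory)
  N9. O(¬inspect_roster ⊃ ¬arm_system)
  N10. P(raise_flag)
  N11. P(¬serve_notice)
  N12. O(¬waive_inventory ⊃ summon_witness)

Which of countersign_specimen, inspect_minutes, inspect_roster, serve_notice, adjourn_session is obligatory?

By case analysis on ¬seal_envelope: premise 8 gives O(¬seal_envelope ⊃ ¬waive_inventory) and premise 6 gives O(seal_envelope ⊃ ¬waive_inventory), so O(¬waive_inventory) either way.
Premise 12 is O(¬waive_inventory ⊃ summon_witness); since O(¬waive_inventory), deontic closure gives O(summon_witness).
The contrapositive of premise 1 (O(countersign_specimen ⊃ ¬summon_witness)) is O(summon_witness ⊃ ¬countersign_specimen), and O(summon_witness) is already established, so O(¬countersign_specimen).
Premise 2, O(¬arm_system ⊃ countersign_specimen), contraposes to O(¬countersign_specimen ⊃ arm_system); with O(¬countersign_specimen) we get O(arm_system).
Premise 9, O(¬inspect_roster ⊃ ¬arm_system), contraposes to O(arm_system ⊃ inspect_roster); with O(arm_system) we get O(inspect_roster).
So O(inspect_roster) holds — inspect_roster is obligatory. None of the other listed options is made obligatory by any chain of premises.

inspect_roster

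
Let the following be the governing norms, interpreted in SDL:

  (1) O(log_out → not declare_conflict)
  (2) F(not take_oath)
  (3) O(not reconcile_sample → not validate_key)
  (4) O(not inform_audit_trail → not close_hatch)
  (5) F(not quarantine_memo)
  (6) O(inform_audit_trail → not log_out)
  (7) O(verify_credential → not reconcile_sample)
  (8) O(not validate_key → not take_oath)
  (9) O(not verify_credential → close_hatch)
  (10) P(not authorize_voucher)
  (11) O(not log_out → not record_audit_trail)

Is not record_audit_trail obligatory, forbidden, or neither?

Obligatory

Premise 2, F(not take_oath), is equivalent to O(take_oath).
Premise 8, O(not validate_key → not take_oath), contraposes to O(take_oath → validate_key); with O(take_oath) we get O(validate_key).
The contrapositive of premise 3 (O(not reconcile_sample → not validate_key)) is O(validate_key → reconcile_sample), and O(validate_key) is already established, so O(reconcile_sample).
Premise 7 is O(verify_credential → not reconcile_sample); contrapositively O(reconcile_sample → not verify_credential). Since O(reconcile_sample) holds, K gives O(not verify_credential).
Applying K to premise 9 (O(not verify_credential → close_hatch)) and O(not verify_credential) yields O(close_hatch).
The contrapositive of premise 4 (O(not inform_audit_trail → not close_hatch)) is O(close_hatch → inform_audit_trail), and O(close_hatch) is already established, so O(inform_audit_trail).
From O(inform_audit_trail) and premise 6, O(inform_audit_trail → not log_out), we obtain O(not log_out).
From O(not log_out) and premise 11, O(not log_out → not record_audit_trail), we obtain O(not record_audit_trail).
Premises 1, 5, 10 do not contribute to this derivation.
Hence not record_audit_trail is obligatory.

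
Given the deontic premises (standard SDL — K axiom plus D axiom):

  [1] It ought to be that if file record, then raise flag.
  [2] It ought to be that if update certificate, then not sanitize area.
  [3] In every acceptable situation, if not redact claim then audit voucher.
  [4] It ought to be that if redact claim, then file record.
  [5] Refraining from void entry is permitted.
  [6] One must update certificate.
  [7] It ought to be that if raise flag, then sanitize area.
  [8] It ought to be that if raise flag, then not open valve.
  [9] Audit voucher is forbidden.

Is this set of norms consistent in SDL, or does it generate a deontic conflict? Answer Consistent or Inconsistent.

Inconsistent

From premise 6 we have O(update_certificate).
With premise 2, O(update_certificate → ¬sanitize_area), the K-axiom yields O(¬sanitize_area).
Premise 7 is O(raise_flag → sanitize_area); contrapositively O(¬sanitize_area → ¬raise_flag). Since O(¬sanitize_area) holds, K gives O(¬raise_flag).
Premise 1 is O(file_record → raise_flag); contrapositively O(¬raise_flag → ¬file_record). Since O(¬raise_flag) holds, K gives O(¬file_record).
The contrapositive of premise 4 (O(redact_claim → file_record)) is O(¬file_record → ¬redact_claim), and O(¬file_record) is already established, so O(¬redact_claim).
With premise 3, O(¬redact_claim → audit_voucher), the K-axiom yields O(audit_voucher).
Yet premise 9 is F(audit_voucher), i.e. O(¬audit_voucher).
We now have both O(audit_voucher) and O(¬audit_voucher) — audit_voucher is simultaneously obligatory and forbidden, violating the D-axiom.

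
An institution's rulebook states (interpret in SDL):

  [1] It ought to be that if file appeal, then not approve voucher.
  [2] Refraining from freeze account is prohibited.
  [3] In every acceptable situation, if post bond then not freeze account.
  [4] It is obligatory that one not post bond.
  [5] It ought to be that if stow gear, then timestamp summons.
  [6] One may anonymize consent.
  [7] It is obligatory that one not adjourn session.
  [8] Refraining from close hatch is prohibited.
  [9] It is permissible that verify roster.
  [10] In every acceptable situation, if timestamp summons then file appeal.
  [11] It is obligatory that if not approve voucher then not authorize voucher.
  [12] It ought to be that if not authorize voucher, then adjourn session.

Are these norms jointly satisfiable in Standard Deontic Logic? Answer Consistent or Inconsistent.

Premise 3 is O(post_bond → ¬freeze_account), but O(post_bond) is not derivable from the premises, so it does not yield O(¬freeze_account).
So O(¬freeze_account) is not derivable, and the apparent clash with O(freeze_account) does not arise.
A world satisfying every obligation exists (e.g. adjourn_session=false, anonymize_consent=false, approve_voucher=true, authorize_voucher=true, close_hatch=true, file_appeal=false, freeze_account=true, post_bond=false, stow_gear=false, timestamp_summons=false, verify_roster=false); no atom is both obligatory and forbidden, so the set is consistent.

Consistent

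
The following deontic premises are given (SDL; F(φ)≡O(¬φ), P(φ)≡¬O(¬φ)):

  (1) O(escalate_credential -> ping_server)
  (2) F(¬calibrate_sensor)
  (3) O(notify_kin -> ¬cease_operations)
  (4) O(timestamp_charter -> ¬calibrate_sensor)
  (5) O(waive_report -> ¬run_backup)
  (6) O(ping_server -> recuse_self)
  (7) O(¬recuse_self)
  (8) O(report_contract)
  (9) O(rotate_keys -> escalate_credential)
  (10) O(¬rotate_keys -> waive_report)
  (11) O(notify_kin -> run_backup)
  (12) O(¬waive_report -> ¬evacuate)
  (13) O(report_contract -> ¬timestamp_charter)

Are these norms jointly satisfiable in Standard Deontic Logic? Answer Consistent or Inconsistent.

Premise 4 is O(timestamp_charter -> ¬calibrate_sensor), but O(timestamp_charter) is not derivable from the premises, so it does not yield O(¬calibrate_sensor).
So O(¬calibrate_sensor) is not derivable, and the apparent clash with O(calibrate_sensor) does not arise.
A world satisfying every obligation exists (e.g. calibrate_sensor=true, cease_operations=false, escalate_credential=false, evacuate=false, notify_kin=false, ping_server=false, recuse_self=false, report_contract=true, rotate_keys=false, run_backup=false, timestamp_charter=false, waive_report=true); no atom is both obligatory and forbidden, so the set is consistent.

Consistent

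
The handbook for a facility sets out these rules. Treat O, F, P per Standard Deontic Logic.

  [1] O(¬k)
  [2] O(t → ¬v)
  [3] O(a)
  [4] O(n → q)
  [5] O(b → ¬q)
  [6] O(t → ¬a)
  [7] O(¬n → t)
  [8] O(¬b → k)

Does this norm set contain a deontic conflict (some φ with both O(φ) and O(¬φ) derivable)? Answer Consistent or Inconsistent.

From premise 3 we have O(a).
Premise 6, O(t → ¬a), contraposes to O(a → ¬t); with O(a) we get O(¬t).
Premise 7 is O(¬n → t); contrapositively O(¬t → n). Since O(¬t) holds, K gives O(n).
With premise 4, O(n → q), the K-axiom yields O(q).
Premise 5 is O(b → ¬q); contrapositively O(q → ¬b). Since O(q) holds, K gives O(¬b).
With premise 8, O(¬b → k), the K-axiom yields O(k).
But premise 1 directly asserts O(¬k).
We now have both O(k) and O(¬k) — k is simultaneously obligatory and forbidden, violating the D-axiom.

Inconsistent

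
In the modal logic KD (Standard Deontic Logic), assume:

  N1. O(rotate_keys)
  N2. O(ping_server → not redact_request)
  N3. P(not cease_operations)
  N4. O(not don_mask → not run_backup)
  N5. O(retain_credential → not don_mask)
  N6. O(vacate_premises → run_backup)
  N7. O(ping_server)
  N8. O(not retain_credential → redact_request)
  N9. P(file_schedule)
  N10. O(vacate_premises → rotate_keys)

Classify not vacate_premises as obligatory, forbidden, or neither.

From premise 7 we have O(ping_server).
With premise 2, O(ping_server → not redact_request), the K-axiom yields O(not redact_request).
Premise 8 is O(not retain_credential → redact_request); contrapositively O(not redact_request → retain_credential). Since O(not redact_request) holds, K gives O(retain_credential).
With premise 5, O(retain_credential → not don_mask), the K-axiom yields O(not don_mask).
From O(not don_mask) and premise 4, O(not don_mask → not run_backup), we obtain O(not run_backup).
Premise 6 is O(vacate_premises → run_backup); contrapositively O(not run_backup → not vacate_premises). Since O(not run_backup) holds, K gives O(not vacate_premises).
Premises 1, 3, 9, 10 do not contribute to this derivation.
Hence not vacate_premises is obligatory.

Obligatory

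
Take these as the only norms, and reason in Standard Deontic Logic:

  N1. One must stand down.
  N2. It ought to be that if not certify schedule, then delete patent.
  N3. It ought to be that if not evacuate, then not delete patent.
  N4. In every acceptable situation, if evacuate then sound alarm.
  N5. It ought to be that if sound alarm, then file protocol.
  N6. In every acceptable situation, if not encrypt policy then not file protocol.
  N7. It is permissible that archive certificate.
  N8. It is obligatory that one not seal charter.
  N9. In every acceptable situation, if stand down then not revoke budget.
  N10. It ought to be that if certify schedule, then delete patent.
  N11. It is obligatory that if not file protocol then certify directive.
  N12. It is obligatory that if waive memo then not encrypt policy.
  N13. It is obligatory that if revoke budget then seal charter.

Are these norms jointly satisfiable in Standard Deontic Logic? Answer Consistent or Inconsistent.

Premise 13 is O(revoke_budget → seal_charter), but O(revoke_budget) is not derivable from the premises, so it does not yield O(seal_charter).
So O(seal_charter) is not derivable, and the apparent clash with O(¬seal_charter) does not arise.
A world satisfying every obligation exists (e.g. archive_certificate=false, certify_directive=false, certify_schedule=false, delete_patent=true, encrypt_policy=true, evacuate=true, file_protocol=true, revoke_budget=false, seal_charter=false, sound_alarm=true, stand_down=true, waive_memo=false); no atom is both obligatory and forbidden, so the set is consistent.

Consistent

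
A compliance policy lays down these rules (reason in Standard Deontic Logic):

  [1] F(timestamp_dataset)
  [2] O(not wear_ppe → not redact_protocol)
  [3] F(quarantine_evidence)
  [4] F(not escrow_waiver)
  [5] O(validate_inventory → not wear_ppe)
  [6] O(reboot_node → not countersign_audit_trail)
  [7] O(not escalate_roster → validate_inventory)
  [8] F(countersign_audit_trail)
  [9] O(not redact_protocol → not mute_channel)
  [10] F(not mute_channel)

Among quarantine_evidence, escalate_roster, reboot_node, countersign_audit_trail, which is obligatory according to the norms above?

escalate_roster

Premise 10, F(not mute_channel), is equivalent to O(mute_channel).
Premise 9, O(not redact_protocol → not mute_channel), contraposes to O(mute_channel → redact_protocol); with O(mute_channel) we get O(redact_protocol).
The contrapositive of premise 2 (O(not wear_ppe → not redact_protocol)) is O(redact_protocol → wear_ppe), and O(redact_protocol) is already established, so O(wear_ppe).
Premise 5 is O(validate_inventory → not wear_ppe); contrapositively O(wear_ppe → not validate_inventory). Since O(wear_ppe) holds, K gives O(not validate_inventory).
Premise 7, O(not escalate_roster → validate_inventory), contraposes to O(not validate_inventory → escalate_roster); with O(not validate_inventory) we get O(escalate_roster).
So O(escalate_roster) holds — escalate_roster is obligatory. None of the other listed options is made obligatory by any chain of premises.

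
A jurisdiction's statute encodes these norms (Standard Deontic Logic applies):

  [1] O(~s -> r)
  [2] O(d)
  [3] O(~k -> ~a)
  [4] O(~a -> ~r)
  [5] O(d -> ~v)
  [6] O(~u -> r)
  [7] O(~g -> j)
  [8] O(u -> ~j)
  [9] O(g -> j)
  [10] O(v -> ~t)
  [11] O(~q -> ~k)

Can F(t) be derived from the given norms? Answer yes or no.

Premise 10 is O(v -> ~t), but O(v) is not derivable from the premises, so it does not yield O(~t).
No other premise forces O(~t). An ideal world satisfying every premise can still have t true, so F(t) is not derivable.

No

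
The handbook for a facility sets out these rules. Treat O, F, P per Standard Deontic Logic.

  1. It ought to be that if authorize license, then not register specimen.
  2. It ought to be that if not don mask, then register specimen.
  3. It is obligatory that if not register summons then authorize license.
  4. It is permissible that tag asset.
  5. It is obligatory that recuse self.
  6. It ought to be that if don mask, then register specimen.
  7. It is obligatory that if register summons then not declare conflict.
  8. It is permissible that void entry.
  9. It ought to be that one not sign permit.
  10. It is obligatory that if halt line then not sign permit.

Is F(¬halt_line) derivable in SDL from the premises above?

No

Premise 10 is O(halt_line → ¬sign_permit); even if O(¬sign_permit) held, inferring O(halt_line) would be affirming the consequent — invalid.
No other premise forces O(halt_line). An ideal world satisfying every premise can still have ¬halt_line true, so F(¬halt_line) is not derivable.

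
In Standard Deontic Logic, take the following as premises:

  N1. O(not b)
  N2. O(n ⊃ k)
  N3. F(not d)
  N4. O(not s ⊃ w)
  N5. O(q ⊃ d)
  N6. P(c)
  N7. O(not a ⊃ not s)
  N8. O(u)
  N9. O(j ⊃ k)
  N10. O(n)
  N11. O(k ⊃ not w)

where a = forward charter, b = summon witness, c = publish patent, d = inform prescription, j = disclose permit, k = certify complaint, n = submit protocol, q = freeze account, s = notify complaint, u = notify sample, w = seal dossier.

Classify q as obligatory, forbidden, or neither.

Neither

Premise 5 is O(q ⊃ d); even if O(d) held, inferring O(q) would be affirming the consequent — invalid.
No premise or chain of K-axiom applications forces O(q), and none forces O(not q). So q is neither obligatory nor forbidden under these norms.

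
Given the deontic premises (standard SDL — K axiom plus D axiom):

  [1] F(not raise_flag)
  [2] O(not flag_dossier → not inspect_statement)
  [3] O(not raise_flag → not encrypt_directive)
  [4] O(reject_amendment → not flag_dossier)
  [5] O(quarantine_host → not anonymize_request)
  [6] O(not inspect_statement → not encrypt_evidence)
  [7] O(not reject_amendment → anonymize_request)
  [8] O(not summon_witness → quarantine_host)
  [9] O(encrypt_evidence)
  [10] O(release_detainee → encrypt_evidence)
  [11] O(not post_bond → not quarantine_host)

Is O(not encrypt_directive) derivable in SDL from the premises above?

Premise 3 is O(not raise_flag → not encrypt_directive), but O(not raise_flag) is not derivable from the premises, so it does not yield O(not encrypt_directive).
No other premise forces O(not encrypt_directive). An ideal world satisfying every premise can still have not encrypt_directive false, so O(not encrypt_directive) is not derivable.

No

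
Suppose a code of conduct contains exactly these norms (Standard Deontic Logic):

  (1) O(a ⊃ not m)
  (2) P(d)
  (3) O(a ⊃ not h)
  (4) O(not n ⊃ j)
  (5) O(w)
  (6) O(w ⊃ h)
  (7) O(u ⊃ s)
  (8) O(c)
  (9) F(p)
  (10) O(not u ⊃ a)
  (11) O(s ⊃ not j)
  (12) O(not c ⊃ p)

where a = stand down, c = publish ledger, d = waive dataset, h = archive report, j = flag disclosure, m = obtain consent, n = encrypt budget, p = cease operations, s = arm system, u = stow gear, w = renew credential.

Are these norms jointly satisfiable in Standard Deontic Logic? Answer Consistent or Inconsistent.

Premise 12 is O(not c ⊃ p), but O(not c) is not derivable from the premises, so it does not yield O(p).
So O(p) is not derivable, and the apparent clash with O(not p) does not arise.
A world satisfying every obligation exists (e.g. a=false, c=true, d=false, h=true, j=false, m=false, n=true, p=false, s=true, u=true, w=true); no atom is both obligatory and forbidden, so the set is consistent.

Consistent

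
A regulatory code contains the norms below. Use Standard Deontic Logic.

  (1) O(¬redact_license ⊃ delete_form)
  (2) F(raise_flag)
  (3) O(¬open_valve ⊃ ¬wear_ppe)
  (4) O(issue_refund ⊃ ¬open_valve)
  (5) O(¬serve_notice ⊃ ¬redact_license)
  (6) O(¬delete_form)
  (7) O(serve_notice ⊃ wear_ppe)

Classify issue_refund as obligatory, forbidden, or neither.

Forbidden

Premise 6 gives O(¬delete_form).
The contrapositive of premise 1 (O(¬redact_license ⊃ delete_form)) is O(¬delete_form ⊃ redact_license), and O(¬delete_form) is already established, so O(redact_license).
Premise 5 is O(¬serve_notice ⊃ ¬redact_license); contrapositively O(redact_license ⊃ serve_notice). Since O(redact_license) holds, K gives O(serve_notice).
From O(serve_notice) and premise 7, O(serve_notice ⊃ wear_ppe), we obtain O(wear_ppe).
The contrapositive of premise 3 (O(¬open_valve ⊃ ¬wear_ppe)) is O(wear_ppe ⊃ open_valve), and O(wear_ppe) is already established, so O(open_valve).
The contrapositive of premise 4 (O(issue_refund ⊃ ¬open_valve)) is O(open_valve ⊃ ¬issue_refund), and O(open_valve) is already established, so O(¬issue_refund).
Premise 2 does not contribute to this derivation.
Thus O(¬issue_refund), which is F(issue_refund): issue_refund is forbidden.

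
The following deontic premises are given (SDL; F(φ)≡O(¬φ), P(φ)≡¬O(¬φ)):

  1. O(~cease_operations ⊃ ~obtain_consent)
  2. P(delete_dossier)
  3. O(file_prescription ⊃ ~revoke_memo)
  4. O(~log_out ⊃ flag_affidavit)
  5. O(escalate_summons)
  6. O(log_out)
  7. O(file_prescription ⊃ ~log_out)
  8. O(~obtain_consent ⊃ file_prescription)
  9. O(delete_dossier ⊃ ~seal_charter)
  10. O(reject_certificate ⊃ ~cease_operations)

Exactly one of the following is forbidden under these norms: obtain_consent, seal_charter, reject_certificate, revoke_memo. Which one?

reject_certificate

Premise 6 gives O(log_out).
The contrapositive of premise 7 (O(file_prescription ⊃ ~log_out)) is O(log_out ⊃ ~file_prescription), and O(log_out) is already established, so O(~file_prescription).
Premise 8 is O(~obtain_consent ⊃ file_prescription); contrapositively O(~file_prescription ⊃ obtain_consent). Since O(~file_prescription) holds, K gives O(obtain_consent).
Premise 1 is O(~cease_operations ⊃ ~obtain_consent); contrapositively O(obtain_consent ⊃ cease_operations). Since O(obtain_consent) holds, K gives O(cease_operations).
The contrapositive of premise 10 (O(reject_certificate ⊃ ~cease_operations)) is O(cease_operations ⊃ ~reject_certificate), and O(cease_operations) is already established, so O(~reject_certificate).
So O(~reject_certificate) holds, i.e. reject_certificate is forbidden. None of the other listed options is forbidden under the premises.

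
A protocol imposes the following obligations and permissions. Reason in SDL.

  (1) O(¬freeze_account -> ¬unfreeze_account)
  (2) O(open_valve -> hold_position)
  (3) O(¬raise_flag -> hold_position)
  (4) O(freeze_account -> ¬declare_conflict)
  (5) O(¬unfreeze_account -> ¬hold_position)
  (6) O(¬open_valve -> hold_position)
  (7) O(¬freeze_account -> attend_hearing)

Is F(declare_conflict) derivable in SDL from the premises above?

Premises 2 and 6 cover both cases: O(open_valve -> hold_position) and O(¬open_valve -> hold_position). Since open_valve ∨ ¬open_valve is a tautology, O(hold_position) follows.
Premise 5, O(¬unfreeze_account -> ¬hold_position), contraposes to O(hold_position -> unfreeze_account); with O(hold_position) we get O(unfreeze_account).
The contrapositive of premise 1 (O(¬freeze_account -> ¬unfreeze_account)) is O(unfreeze_account -> freeze_account), and O(unfreeze_account) is already established, so O(freeze_account).
With premise 4, O(freeze_account -> ¬declare_conflict), the K-axiom yields O(¬declare_conflict).
Premises 3, 7 do not contribute to this derivation.
So O(¬declare_conflict) holds, i.e. F(declare_conflict). The claim follows.

Yes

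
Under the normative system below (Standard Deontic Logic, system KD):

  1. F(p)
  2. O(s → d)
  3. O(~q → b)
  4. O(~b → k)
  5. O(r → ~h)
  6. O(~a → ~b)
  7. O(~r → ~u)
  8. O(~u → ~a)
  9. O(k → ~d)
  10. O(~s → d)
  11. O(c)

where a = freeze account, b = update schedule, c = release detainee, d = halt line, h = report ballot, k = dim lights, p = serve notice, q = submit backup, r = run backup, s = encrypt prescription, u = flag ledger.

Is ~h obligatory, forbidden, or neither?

Obligatory

Premises 10 and 2 cover both cases: O(~s → d) and O(s → d). Since ~s ∨ s is a tautology, O(d) follows.
Premise 9 is O(k → ~d); contrapositively O(d → ~k). Since O(d) holds, K gives O(~k).
Premise 4 is O(~b → k); contrapositively O(~k → b). Since O(~k) holds, K gives O(b).
Premise 6 is O(~a → ~b); contrapositively O(b → a). Since O(b) holds, K gives O(a).
The contrapositive of premise 8 (O(~u → ~a)) is O(a → u), and O(a) is already established, so O(u).
The contrapositive of premise 7 (O(~r → ~u)) is O(u → r), and O(u) is already established, so O(r).
From O(r) and premise 5, O(r → ~h), we obtain O(~h).
Premises 1, 3, 11 do not contribute to this derivation.
Hence ~h is obligatory.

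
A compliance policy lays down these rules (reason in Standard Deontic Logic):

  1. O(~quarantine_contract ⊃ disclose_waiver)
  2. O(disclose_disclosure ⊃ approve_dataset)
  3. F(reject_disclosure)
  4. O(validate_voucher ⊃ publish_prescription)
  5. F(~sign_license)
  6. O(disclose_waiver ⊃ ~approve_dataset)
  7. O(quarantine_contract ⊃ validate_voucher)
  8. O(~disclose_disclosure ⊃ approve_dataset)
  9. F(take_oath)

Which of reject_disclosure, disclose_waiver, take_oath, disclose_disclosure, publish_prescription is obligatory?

By case analysis on ~disclose_disclosure: premise 8 gives O(~disclose_disclosure ⊃ approve_dataset) and premise 2 gives O(disclose_disclosure ⊃ approve_dataset), so O(approve_dataset) either way.
The contrapositive of premise 6 (O(disclose_waiver ⊃ ~approve_dataset)) is O(approve_dataset ⊃ ~disclose_waiver), and O(approve_dataset) is already established, so O(~disclose_waiver).
Premise 1 is O(~quarantine_contract ⊃ disclose_waiver); contrapositively O(~disclose_waiver ⊃ quarantine_contract). Since O(~disclose_waiver) holds, K gives O(quarantine_contract).
With premise 7, O(quarantine_contract ⊃ validate_voucher), the K-axiom yields O(validate_voucher).
Applying K to premise 4 (O(validate_voucher ⊃ publish_prescription)) and O(validate_voucher) yields O(publish_prescription).
So O(publish_prescription) holds — publish_prescription is obligatory. None of the other listed options is made obligatory by any chain of premises.

publish_prescription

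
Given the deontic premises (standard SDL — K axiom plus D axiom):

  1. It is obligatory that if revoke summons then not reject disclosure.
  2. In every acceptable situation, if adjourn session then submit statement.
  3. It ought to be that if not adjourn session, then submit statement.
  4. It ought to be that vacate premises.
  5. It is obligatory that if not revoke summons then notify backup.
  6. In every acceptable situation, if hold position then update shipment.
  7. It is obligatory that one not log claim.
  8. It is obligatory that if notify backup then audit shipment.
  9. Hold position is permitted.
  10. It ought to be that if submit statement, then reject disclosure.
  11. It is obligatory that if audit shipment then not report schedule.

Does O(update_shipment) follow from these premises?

Premise 6 is O(hold_position → update_shipment), but O(hold_position) is not derivable from the premises (the permission P(hold_position) asserts only ¬O(¬hold_position), not O(hold_position)), so it does not yield O(update_shipment).
No other premise forces O(update_shipment). An ideal world satisfying every premise can still have update_shipment false, so O(update_shipment) is not derivable.

No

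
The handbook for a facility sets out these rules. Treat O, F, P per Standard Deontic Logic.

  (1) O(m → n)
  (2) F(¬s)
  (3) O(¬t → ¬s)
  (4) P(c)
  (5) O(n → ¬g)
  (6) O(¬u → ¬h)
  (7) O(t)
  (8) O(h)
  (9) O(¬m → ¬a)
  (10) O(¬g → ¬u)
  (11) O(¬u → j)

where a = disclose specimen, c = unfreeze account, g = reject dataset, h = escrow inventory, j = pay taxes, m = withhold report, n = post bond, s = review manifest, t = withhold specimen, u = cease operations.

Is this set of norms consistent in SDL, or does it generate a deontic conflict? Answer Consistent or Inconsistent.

Consistent

Premise 3 is O(¬t → ¬s), but O(¬t) is not derivable from the premises, so it does not yield O(¬s).
So O(¬s) is not derivable, and the apparent clash with O(s) does not arise.
A world satisfying every obligation exists (e.g. a=false, c=false, g=true, h=true, j=false, m=false, n=false, s=true, t=true, u=true); no atom is both obligatory and forbidden, so the set is consistent.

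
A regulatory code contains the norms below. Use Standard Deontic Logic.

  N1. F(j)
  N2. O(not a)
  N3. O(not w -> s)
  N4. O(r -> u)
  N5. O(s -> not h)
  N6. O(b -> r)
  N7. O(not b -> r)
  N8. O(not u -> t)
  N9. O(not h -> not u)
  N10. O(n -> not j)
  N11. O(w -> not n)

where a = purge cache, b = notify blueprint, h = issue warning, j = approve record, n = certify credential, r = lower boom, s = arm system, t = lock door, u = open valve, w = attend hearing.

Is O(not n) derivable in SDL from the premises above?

Premises 6 and 7 are O(b -> r) and O(not b -> r); every ideal world satisfies b or not b, so in either case r holds — hence O(r).
From O(r) and premise 4, O(r -> u), we obtain O(u).
Premise 9 is O(not h -> not u); contrapositively O(u -> h). Since O(u) holds, K gives O(h).
Premise 5, O(s -> not h), contraposes to O(h -> not s); with O(h) we get O(not s).
Premise 3, O(not w -> s), contraposes to O(not s -> w); with O(not s) we get O(w).
Premise 11 is O(w -> not n); since O(w), deontic closure gives O(not n).
Premises 1, 2, 8, 10 do not contribute to this derivation.
So O(not n) follows.

Yes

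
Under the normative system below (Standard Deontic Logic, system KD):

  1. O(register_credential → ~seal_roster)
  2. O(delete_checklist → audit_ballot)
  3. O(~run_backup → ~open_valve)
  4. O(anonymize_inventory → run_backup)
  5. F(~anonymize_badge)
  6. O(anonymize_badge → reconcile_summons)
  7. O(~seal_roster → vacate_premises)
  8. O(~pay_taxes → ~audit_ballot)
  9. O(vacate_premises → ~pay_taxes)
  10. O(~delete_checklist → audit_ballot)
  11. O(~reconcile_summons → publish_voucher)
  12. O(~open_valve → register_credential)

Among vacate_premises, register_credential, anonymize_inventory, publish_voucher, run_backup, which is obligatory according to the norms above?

run_backup

Premises 2 and 10 are O(delete_checklist → audit_ballot) and O(~delete_checklist → audit_ballot); every ideal world satisfies delete_checklist or ~delete_checklist, so in either case audit_ballot holds — hence O(audit_ballot).
The contrapositive of premise 8 (O(~pay_taxes → ~audit_ballot)) is O(audit_ballot → pay_taxes), and O(audit_ballot) is already established, so O(pay_taxes).
Premise 9, O(vacate_premises → ~pay_taxes), contraposes to O(pay_taxes → ~vacate_premises); with O(pay_taxes) we get O(~vacate_premises).
Premise 7, O(~seal_roster → vacate_premises), contraposes to O(~vacate_premises → seal_roster); with O(~vacate_premises) we get O(seal_roster).
Premise 1, O(register_credential → ~seal_roster), contraposes to O(seal_roster → ~register_credential); with O(seal_roster) we get O(~register_credential).
The contrapositive of premise 12 (O(~open_valve → register_credential)) is O(~register_credential → open_valve), and O(~register_credential) is already established, so O(open_valve).
Premise 3 is O(~run_backup → ~open_valve); contrapositively O(open_valve → run_backup). Since O(open_valve) holds, K gives O(run_backup).
So O(run_backup) holds — run_backup is obligatory. None of the other listed options is made obligatory by any chain of premises.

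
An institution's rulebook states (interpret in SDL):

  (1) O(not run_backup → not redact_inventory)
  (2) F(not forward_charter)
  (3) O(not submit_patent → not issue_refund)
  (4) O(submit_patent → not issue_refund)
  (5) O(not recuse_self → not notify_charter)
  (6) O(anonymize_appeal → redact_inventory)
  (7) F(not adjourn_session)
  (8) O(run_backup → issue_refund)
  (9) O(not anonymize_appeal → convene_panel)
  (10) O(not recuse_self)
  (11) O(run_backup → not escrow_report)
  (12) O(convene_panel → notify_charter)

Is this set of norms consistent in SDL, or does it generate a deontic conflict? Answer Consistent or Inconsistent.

Inconsistent

Premises 4 and 3 are O(submit_patent → not issue_refund) and O(not submit_patent → not issue_refund); every ideal world satisfies submit_patent or not submit_patent, so in either case not issue_refund holds — hence O(not issue_refund).
The contrapositive of premise 8 (O(run_backup → issue_refund)) is O(not issue_refund → not run_backup), and O(not issue_refund) is already established, so O(not run_backup).
With premise 1, O(not run_backup → not redact_inventory), the K-axiom yields O(not redact_inventory).
Premise 6 is O(anonymize_appeal → redact_inventory); contrapositively O(not redact_inventory → not anonymize_appeal). Since O(not redact_inventory) holds, K gives O(not anonymize_appeal).
From O(not anonymize_appeal) and premise 9, O(not anonymize_appeal → convene_panel), we obtain O(convene_panel).
With premise 12, O(convene_panel → notify_charter), the K-axiom yields O(notify_charter).
Premise 5 is O(not recuse_self → not notify_charter); contrapositively O(notify_charter → recuse_self). Since O(notify_charter) holds, K gives O(recuse_self).
Yet premise 10 states O(not recuse_self).
We now have both O(recuse_self) and O(not recuse_self) — recuse_self is simultaneously obligatory and forbidden, violating the D-axiom.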